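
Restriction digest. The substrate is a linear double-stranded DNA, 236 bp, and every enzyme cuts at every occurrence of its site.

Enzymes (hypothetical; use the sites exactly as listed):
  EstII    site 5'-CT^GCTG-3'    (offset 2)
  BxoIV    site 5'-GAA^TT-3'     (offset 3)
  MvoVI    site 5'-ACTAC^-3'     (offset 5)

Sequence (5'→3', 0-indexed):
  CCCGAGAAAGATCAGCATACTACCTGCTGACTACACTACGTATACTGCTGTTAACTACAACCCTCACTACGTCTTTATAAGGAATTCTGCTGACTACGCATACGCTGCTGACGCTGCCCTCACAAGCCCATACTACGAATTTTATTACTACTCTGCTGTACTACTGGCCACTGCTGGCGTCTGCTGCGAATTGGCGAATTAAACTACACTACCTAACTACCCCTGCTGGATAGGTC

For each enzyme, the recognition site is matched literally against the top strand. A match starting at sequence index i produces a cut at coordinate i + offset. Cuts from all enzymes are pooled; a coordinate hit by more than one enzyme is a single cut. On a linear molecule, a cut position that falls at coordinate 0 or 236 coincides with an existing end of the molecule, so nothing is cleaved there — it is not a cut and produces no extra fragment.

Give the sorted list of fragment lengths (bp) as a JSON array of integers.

Per-enzyme occurrences:
  EstII (CTGCTG, off=2): starts [23, 44, 86, 104, 152, 170, 180, 222] → cuts [25, 46, 88, 106, 154, 172, 182, 224]
  BxoIV (GAATT, off=3): starts [81, 136, 187, 195] → cuts [84, 139, 190, 198]
  MvoVI (ACTAC, off=5): starts [18, 29, 34, 53, 65, 92, 131, 146, 159, 202, 207, 215] → cuts [23, 34, 39, 58, 70, 97, 136, 151, 164, 207, 212, 220]

Pooled cuts: [23, 25, 34, 39, 46, 58, 70, 84, 88, 97, 106, 136, 139, 151, 154, 164, 172, 182, 190, 198, 207, 212, 220, 224]

Fragment lengths:
  [0,23): 23 bp
  [23,25): 2 bp
  [25,34): 9 bp
  [34,39): 5 bp
  [39,46): 7 bp
  [46,58): 12 bp
  [58,70): 12 bp
  [70,84): 14 bp
  [84,88): 4 bp
  [88,97): 9 bp
  [97,106): 9 bp
  [106,136): 30 bp
  [136,139): 3 bp
  [139,151): 12 bp
  [151,154): 3 bp
  [154,164): 10 bp
  [164,172): 8 bp
  [172,182): 10 bp
  [182,190): 8 bp
  [190,198): 8 bp
  [198,207): 9 bp
  [207,212): 5 bp
  [212,220): 8 bp
  [220,224): 4 bp
  [224,236): 12 bp

[2,3,3,4,4,5,5,7,8,8,8,8,9,9,9,9,10,10,12,12,12,12,14,23,30]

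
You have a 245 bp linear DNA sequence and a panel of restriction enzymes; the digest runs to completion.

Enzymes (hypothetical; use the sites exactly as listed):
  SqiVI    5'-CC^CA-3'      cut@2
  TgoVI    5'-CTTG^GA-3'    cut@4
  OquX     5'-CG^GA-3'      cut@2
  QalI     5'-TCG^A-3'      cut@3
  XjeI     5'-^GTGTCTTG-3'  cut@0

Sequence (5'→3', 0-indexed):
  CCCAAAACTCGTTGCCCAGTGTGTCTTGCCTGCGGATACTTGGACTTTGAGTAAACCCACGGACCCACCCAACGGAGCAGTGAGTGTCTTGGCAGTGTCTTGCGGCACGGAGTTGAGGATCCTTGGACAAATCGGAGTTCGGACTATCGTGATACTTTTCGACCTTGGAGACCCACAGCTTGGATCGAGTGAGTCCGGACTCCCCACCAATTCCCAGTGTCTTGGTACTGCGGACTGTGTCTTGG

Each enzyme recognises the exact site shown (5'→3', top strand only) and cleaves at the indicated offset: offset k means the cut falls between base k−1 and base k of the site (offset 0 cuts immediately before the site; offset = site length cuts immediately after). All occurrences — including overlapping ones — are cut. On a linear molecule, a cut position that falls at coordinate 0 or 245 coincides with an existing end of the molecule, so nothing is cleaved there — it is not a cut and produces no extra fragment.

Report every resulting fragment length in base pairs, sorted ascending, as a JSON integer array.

Scan for sites:
  SqiVI CCCA/2: at [0, 14, 55, 63, 67, 171, 202, 212] ⇒ [2, 16, 57, 65, 69, 173, 204, 214]
  TgoVI CTTGGA/4: at [38, 121, 163, 178] ⇒ [42, 125, 167, 182]
  OquX CGGA/2: at [32, 59, 72, 107, 132, 139, 195, 230] ⇒ [34, 61, 74, 109, 134, 141, 197, 232]
  QalI TCGA/3: at [158, 184] ⇒ [161, 187]
  XjeI GTGTCTTG/0: at [20, 83, 94, 216, 236] ⇒ [20, 83, 94, 216, 236]

Pooled cuts: [2, 16, 20, 34, 42, 57, 61, 65, 69, 74, 83, 94, 109, 125, 134, 141, 161, 167, 173, 182, 187, 197, 204, 214, 216, 232, 236]

Fragment lengths:
  [0,2): 2 bp
  [2,16): 14 bp
  [16,20): 4 bp
  [20,34): 14 bp
  [34,42): 8 bp
  [42,57): 15 bp
  [57,61): 4 bp
  [61,65): 4 bp
  [65,69): 4 bp
  [69,74): 5 bp
  [74,83): 9 bp
  [83,94): 11 bp
  [94,109): 15 bp
  [109,125): 16 bp
  [125,134): 9 bp
  [134,141): 7 bp
  [141,161): 20 bp
  [161,167): 6 bp
  [167,173): 6 bp
  [173,182): 9 bp
  [182,187): 5 bp
  [187,197): 10 bp
  [197,204): 7 bp
  [204,214): 10 bp
  [214,216): 2 bp
  [216,232): 16 bp
  [232,236): 4 bp
  [236,245): 9 bp

[2,2,4,4,4,4,4,5,5,6,6,7,7,8,9,9,9,9,10,10,11,14,14,15,15,16,16,20]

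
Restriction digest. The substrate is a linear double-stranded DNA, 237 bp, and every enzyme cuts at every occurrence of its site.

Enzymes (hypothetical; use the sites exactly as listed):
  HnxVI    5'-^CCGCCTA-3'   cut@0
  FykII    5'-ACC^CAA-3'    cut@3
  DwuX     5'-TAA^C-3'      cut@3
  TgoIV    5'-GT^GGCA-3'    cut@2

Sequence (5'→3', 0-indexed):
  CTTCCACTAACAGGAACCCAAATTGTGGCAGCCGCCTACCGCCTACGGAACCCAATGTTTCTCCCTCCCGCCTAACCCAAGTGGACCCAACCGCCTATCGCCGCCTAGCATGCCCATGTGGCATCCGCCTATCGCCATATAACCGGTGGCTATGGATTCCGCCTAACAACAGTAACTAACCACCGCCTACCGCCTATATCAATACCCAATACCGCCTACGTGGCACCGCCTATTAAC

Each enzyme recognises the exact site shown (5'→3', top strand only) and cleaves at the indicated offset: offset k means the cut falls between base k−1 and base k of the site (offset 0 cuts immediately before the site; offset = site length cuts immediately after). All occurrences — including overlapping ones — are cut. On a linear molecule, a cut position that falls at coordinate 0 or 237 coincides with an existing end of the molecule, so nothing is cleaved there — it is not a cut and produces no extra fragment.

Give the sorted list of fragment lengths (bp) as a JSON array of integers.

[1,2,3,3,4,4,5,5,5,7,7,8,8,8,8,9,10,10,10,10,11,14,15,16,17,18,19]

Site scan:
  HnxVI (CCGCCTA, off=0): starts [31, 38, 67, 90, 100, 124, 158, 182, 189, 211, 225] → cuts [31, 38, 67, 90, 100, 124, 158, 182, 189, 211, 225]
  FykII (ACCCAA, off=3): starts [15, 49, 74, 84, 203] → cuts [18, 52, 77, 87, 206]
  DwuX (TAAC, off=3): starts [7, 72, 139, 163, 172, 176, 233] → cuts [10, 75, 142, 166, 175, 179, 236]
  TgoIV (GTGGCA, off=2): starts [24, 117, 219] → cuts [26, 119, 221]

All cut coordinates (distinct, sorted): [10, 18, 26, 31, 38, 52, 67, 75, 77, 87, 90, 100, 119, 124, 142, 158, 166, 175, 179, 182, 189, 206, 211, 221, 225, 236]

Fragment lengths:
  [0,10): 10 bp
  [10,18): 8 bp
  [18,26): 8 bp
  [26,31): 5 bp
  [31,38): 7 bp
  [38,52): 14 bp
  [52,67): 15 bp
  [67,75): 8 bp
  [75,77): 2 bp
  [77,87): 10 bp
  [87,90): 3 bp
  [90,100): 10 bp
  [100,119): 19 bp
  [119,124): 5 bp
  [124,142): 18 bp
  [142,158): 16 bp
  [158,166): 8 bp
  [166,175): 9 bp
  [175,179): 4 bp
  [179,182): 3 bp
  [182,189): 7 bp
  [189,206): 17 bp
  [206,211): 5 bp
  [211,221): 10 bp
  [221,225): 4 bp
  [225,236): 11 bp
  [236,237): 1 bp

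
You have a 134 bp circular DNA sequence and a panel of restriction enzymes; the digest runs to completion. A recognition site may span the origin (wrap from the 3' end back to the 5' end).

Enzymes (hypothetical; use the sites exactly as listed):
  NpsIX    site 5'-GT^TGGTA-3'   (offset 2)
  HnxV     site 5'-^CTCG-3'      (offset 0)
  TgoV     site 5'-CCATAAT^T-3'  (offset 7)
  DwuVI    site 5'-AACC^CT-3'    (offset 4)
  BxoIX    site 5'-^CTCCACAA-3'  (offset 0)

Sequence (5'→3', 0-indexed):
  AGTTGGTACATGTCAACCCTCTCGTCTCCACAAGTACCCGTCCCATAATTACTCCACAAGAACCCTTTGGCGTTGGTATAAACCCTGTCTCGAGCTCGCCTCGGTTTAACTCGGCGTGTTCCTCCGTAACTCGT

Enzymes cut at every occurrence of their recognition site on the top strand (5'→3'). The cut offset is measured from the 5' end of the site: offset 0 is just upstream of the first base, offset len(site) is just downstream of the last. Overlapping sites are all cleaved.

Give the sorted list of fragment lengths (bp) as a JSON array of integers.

Site scan:
  NpsIX GTTGGTA/2: at [1, 71] ⇒ [3, 73]
  HnxV CTCG/0: at [20, 88, 94, 99, 109, 129] ⇒ [20, 88, 94, 99, 109, 129]
  TgoV CCATAATT/7: at [42] ⇒ [49]
  DwuVI AACCCT/4: at [14, 60, 80] ⇒ [18, 64, 84]
  BxoIX CTCCACAA/0: at [25, 51] ⇒ [25, 51]

Pooled cuts: [3, 18, 20, 25, 49, 51, 64, 73, 84, 88, 94, 99, 109, 129]

Fragment lengths:
  3→18: 15 bp
  18→20: 2 bp
  20→25: 5 bp
  25→49: 24 bp
  49→51: 2 bp
  51→64: 13 bp
  64→73: 9 bp
  73→84: 11 bp
  84→88: 4 bp
  88→94: 6 bp
  94→99: 5 bp
  99→109: 10 bp
  109→129: 20 bp
  129→3 (wrap): 134-129+3 = 8 bp

[2,2,4,5,5,6,8,9,10,11,13,15,20,24]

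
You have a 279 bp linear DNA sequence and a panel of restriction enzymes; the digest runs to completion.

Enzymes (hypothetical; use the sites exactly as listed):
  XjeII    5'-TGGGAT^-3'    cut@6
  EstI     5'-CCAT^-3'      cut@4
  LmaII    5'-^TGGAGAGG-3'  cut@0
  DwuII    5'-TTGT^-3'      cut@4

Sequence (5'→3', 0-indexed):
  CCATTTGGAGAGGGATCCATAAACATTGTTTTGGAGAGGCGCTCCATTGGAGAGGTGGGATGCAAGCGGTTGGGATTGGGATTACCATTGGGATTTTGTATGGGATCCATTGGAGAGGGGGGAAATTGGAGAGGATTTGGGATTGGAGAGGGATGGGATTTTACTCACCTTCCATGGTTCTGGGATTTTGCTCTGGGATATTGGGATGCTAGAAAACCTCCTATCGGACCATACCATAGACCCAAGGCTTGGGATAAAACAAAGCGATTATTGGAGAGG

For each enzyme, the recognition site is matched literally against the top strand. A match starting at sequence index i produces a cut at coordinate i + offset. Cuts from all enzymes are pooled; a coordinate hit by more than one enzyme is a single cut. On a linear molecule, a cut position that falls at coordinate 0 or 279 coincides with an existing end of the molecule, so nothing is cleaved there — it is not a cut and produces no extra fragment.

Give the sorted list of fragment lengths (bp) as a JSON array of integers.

Site scan:
  XjeII (TGGGAT, off=6): starts [55, 70, 76, 88, 100, 137, 153, 180, 193, 201, 249] → cuts [61, 76, 82, 94, 106, 143, 159, 186, 199, 207, 255]
  EstI (CCAT, off=4): starts [0, 16, 43, 84, 106, 171, 228, 233] → cuts [4, 20, 47, 88, 110, 175, 232, 237]
  LmaII (TGGAGAGG, off=0): starts [5, 31, 47, 110, 126, 143, 271] → cuts [5, 31, 47, 110, 126, 143, 271]
  DwuII (TTGT, off=4): starts [25, 95] → cuts [29, 99]

Pooled cuts: [4, 5, 20, 29, 31, 47, 61, 76, 82, 88, 94, 99, 106, 110, 126, 143, 159, 175, 186, 199, 207, 232, 237, 255, 271]

Fragments:
  [0,4): 4 bp
  [4,5): 1 bp
  [5,20): 15 bp
  [20,29): 9 bp
  [29,31): 2 bp
  [31,47): 16 bp
  [47,61): 14 bp
  [61,76): 15 bp
  [76,82): 6 bp
  [82,88): 6 bp
  [88,94): 6 bp
  [94,99): 5 bp
  [99,106): 7 bp
  [106,110): 4 bp
  [110,126): 16 bp
  [126,143): 17 bp
  [143,159): 16 bp
  [159,175): 16 bp
  [175,186): 11 bp
  [186,199): 13 bp
  [199,207): 8 bp
  [207,232): 25 bp
  [232,237): 5 bp
  [237,255): 18 bp
  [255,271): 16 bp
  [271,279): 8 bp

[1,2,4,4,5,5,6,6,6,7,8,8,9,11,13,14,15,15,16,16,16,16,16,17,18,25]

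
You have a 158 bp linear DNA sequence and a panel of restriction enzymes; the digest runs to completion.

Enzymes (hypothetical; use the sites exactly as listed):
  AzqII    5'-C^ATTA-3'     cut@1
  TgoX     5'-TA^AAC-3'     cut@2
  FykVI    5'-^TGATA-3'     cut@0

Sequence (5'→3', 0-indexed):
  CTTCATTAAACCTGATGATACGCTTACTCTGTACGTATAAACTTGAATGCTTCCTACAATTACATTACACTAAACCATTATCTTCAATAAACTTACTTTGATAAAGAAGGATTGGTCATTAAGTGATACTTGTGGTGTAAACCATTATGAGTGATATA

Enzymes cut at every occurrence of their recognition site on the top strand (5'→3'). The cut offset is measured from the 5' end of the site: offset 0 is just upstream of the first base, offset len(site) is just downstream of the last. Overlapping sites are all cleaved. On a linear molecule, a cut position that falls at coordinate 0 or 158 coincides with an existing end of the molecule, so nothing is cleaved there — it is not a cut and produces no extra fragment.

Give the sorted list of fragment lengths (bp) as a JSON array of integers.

Scan for sites:
  AzqII (CATTA, off=1): starts [3, 62, 75, 116, 142] → cuts [4, 63, 76, 117, 143]
  TgoX (TAAAC, off=2): starts [6, 37, 70, 87, 137] → cuts [8, 39, 72, 89, 139]
  FykVI (TGATA, off=0): starts [15, 98, 123, 151] → cuts [15, 98, 123, 151]

All cut coordinates (distinct, sorted): [4, 8, 15, 39, 63, 72, 76, 89, 98, 117, 123, 139, 143, 151]

Fragments:
  [0,4): 4 bp
  [4,8): 4 bp
  [8,15): 7 bp
  [15,39): 24 bp
  [39,63): 24 bp
  [63,72): 9 bp
  [72,76): 4 bp
  [76,89): 13 bp
  [89,98): 9 bp
  [98,117): 19 bp
  [117,123): 6 bp
  [123,139): 16 bp
  [139,143): 4 bp
  [143,151): 8 bp
  [151,158): 7 bp

[4,4,4,4,6,7,7,8,9,9,13,16,19,24,24]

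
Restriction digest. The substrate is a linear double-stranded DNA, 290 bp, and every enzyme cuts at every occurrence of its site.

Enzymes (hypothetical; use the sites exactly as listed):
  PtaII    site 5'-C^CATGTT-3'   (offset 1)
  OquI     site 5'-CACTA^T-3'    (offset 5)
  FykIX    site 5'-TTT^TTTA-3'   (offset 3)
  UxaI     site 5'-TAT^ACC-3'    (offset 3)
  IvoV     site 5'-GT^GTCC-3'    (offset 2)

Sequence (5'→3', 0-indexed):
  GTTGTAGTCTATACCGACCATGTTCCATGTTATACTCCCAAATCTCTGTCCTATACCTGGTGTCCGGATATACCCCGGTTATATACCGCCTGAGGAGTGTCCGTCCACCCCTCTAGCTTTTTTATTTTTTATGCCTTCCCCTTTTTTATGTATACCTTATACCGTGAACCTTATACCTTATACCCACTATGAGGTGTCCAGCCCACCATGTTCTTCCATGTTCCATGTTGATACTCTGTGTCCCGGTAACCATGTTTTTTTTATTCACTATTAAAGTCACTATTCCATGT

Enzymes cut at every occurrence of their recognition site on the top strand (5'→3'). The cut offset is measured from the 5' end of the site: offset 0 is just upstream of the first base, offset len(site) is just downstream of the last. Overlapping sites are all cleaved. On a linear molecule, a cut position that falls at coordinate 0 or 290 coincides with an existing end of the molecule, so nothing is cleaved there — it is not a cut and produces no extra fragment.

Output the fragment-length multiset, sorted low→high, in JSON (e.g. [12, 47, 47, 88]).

Per-enzyme occurrences:
  PtaII CCATGTT/1: at [17, 24, 205, 215, 222, 249] ⇒ [18, 25, 206, 216, 223, 250]
  OquI CACTAT/5: at [184, 265, 277] ⇒ [189, 270, 282]
  FykIX TTTTTTA/3: at [117, 124, 141, 256] ⇒ [120, 127, 144, 259]
  UxaI TATACC/3: at [9, 51, 68, 81, 150, 157, 171, 178] ⇒ [12, 54, 71, 84, 153, 160, 174, 181]
  IvoV GTGTCC/2: at [59, 96, 193, 237] ⇒ [61, 98, 195, 239]

Pooled cuts: [12, 18, 25, 54, 61, 71, 84, 98, 120, 127, 144, 153, 160, 174, 181, 189, 195, 206, 216, 223, 239, 250, 259, 270, 282]

Fragments:
  [0,12): 12 bp
  [12,18): 6 bp
  [18,25): 7 bp
  [25,54): 29 bp
  [54,61): 7 bp
  [61,71): 10 bp
  [71,84): 13 bp
  [84,98): 14 bp
  [98,120): 22 bp
  [120,127): 7 bp
  [127,144): 17 bp
  [144,153): 9 bp
  [153,160): 7 bp
  [160,174): 14 bp
  [174,181): 7 bp
  [181,189): 8 bp
  [189,195): 6 bp
  [195,206): 11 bp
  [206,216): 10 bp
  [216,223): 7 bp
  [223,239): 16 bp
  [239,250): 11 bp
  [250,259): 9 bp
  [259,270): 11 bp
  [270,282): 12 bp
  [282,290): 8 bp

[6,6,7,7,7,7,7,7,8,8,9,9,10,10,11,11,11,12,12,13,14,14,16,17,22,29]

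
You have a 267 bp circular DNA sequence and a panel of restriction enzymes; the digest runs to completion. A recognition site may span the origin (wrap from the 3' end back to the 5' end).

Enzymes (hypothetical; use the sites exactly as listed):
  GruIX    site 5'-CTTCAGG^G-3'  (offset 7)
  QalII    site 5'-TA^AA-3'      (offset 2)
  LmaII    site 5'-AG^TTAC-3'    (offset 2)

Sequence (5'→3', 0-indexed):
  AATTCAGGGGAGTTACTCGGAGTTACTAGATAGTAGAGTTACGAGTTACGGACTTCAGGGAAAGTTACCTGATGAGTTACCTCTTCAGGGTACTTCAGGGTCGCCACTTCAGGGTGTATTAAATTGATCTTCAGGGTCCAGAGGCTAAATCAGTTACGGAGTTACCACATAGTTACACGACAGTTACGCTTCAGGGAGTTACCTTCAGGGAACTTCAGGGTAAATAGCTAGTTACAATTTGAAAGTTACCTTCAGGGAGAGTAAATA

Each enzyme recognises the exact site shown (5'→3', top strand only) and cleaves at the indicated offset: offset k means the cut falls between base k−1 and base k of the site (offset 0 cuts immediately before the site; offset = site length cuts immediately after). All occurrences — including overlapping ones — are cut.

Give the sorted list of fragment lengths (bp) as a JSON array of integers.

Scan for sites:
  GruIX (CTTCAGGG, off=7): starts [52, 82, 92, 106, 128, 188, 202, 212, 249] → cuts [59, 89, 99, 113, 135, 195, 209, 219, 256]
  QalII (TAAA, off=2): starts [119, 145, 220, 261, 265] → cuts [0, 121, 147, 222, 263]
  LmaII (AGTTAC, off=2): starts [10, 20, 36, 43, 62, 74, 151, 159, 170, 181, 196, 229, 243] → cuts [12, 22, 38, 45, 64, 76, 153, 161, 172, 183, 198, 231, 245]

All cut coordinates (distinct, sorted): [0, 12, 22, 38, 45, 59, 64, 76, 89, 99, 113, 121, 135, 147, 153, 161, 172, 183, 195, 198, 209, 219, 222, 231, 245, 256, 263]

Fragment lengths:
  0→12: 12 bp
  12→22: 10 bp
  22→38: 16 bp
  38→45: 7 bp
  45→59: 14 bp
  59→64: 5 bp
  64→76: 12 bp
  76→89: 13 bp
  89→99: 10 bp
  99→113: 14 bp
  113→121: 8 bp
  121→135: 14 bp
  135→147: 12 bp
  147→153: 6 bp
  153→161: 8 bp
  161→172: 11 bp
  172→183: 11 bp
  183→195: 12 bp
  195→198: 3 bp
  198→209: 11 bp
  209→219: 10 bp
  219→222: 3 bp
  222→231: 9 bp
  231→245: 14 bp
  245→256: 11 bp
  256→263: 7 bp
  263→0 (wrap): 267-263+0 = 4 bp

[3,3,4,5,6,7,7,8,8,9,10,10,10,11,11,11,11,12,12,12,12,13,14,14,14,14,16]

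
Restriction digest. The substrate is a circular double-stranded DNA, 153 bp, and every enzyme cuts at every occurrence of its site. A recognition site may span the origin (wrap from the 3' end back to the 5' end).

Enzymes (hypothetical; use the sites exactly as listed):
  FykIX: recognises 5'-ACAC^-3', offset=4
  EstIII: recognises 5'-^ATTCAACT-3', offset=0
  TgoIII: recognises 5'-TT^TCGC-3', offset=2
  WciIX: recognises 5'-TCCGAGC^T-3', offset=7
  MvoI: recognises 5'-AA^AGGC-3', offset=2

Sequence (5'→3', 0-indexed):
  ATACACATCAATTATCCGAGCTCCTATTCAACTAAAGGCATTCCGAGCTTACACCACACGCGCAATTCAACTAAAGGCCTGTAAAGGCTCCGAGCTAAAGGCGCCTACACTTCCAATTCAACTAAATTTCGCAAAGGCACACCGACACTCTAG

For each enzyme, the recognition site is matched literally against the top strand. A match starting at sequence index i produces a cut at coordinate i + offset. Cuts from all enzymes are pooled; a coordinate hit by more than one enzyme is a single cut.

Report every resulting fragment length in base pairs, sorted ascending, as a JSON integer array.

Scan for sites:
  FykIX (ACAC, off=4): starts [2, 50, 55, 106, 138, 144] → cuts [6, 54, 59, 110, 142, 148]
  EstIII (ATTCAACT, off=0): starts [25, 64, 115] → cuts [25, 64, 115]
  TgoIII (TTTCGC, off=2): starts [126] → cuts [128]
  WciIX (TCCGAGCT, off=7): starts [14, 41, 88] → cuts [21, 48, 95]
  MvoI (AAAGGC, off=2): starts [33, 72, 82, 96, 132] → cuts [35, 74, 84, 98, 134]

All cut coordinates (distinct, sorted): [6, 21, 25, 35, 48, 54, 59, 64, 74, 84, 95, 98, 110, 115, 128, 134, 142, 148]

Fragment lengths:
  6→21: 15 bp
  21→25: 4 bp
  25→35: 10 bp
  35→48: 13 bp
  48→54: 6 bp
  54→59: 5 bp
  59→64: 5 bp
  64→74: 10 bp
  74→84: 10 bp
  84→95: 11 bp
  95→98: 3 bp
  98→110: 12 bp
  110→115: 5 bp
  115→128: 13 bp
  128→134: 6 bp
  134→142: 8 bp
  142→148: 6 bp
  148→6 (wrap): 153-148+6 = 11 bp

[3,4,5,5,5,6,6,6,8,10,10,10,11,11,12,13,13,15]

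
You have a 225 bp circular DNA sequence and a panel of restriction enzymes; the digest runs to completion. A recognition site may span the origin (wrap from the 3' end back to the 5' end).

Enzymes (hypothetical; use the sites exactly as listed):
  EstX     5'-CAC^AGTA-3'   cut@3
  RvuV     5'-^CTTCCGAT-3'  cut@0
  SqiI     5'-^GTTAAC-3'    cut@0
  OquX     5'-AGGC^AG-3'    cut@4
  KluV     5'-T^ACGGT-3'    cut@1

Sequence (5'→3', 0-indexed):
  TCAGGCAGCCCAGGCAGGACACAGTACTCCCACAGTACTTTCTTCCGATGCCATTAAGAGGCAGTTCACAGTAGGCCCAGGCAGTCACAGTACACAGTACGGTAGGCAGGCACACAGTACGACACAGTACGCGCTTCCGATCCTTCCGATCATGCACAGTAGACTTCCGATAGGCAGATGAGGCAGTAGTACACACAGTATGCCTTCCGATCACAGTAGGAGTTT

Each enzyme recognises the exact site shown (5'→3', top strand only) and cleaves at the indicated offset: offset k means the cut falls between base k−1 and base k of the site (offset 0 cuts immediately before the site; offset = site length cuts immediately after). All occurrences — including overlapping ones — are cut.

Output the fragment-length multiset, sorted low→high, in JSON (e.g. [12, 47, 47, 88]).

Site scan:
  EstX (CACAGTA, off=3): starts [19, 30, 66, 85, 92, 112, 122, 154, 193, 211] → cuts [22, 33, 69, 88, 95, 115, 125, 157, 196, 214]
  RvuV (CTTCCGAT, off=0): starts [41, 133, 142, 163, 203] → cuts [41, 133, 142, 163, 203]
  SqiI (GTTAAC, off=0): no sites
  OquX (AGGCAG, off=4): starts [2, 11, 58, 78, 103, 171, 180] → cuts [6, 15, 62, 82, 107, 175, 184]
  KluV (TACGGT, off=1): starts [97] → cuts [98]

Pooled cuts: [6, 15, 22, 33, 41, 62, 69, 82, 88, 95, 98, 107, 115, 125, 133, 142, 157, 163, 175, 184, 196, 203, 214]

Fragment lengths:
  6→15: 9 bp
  15→22: 7 bp
  22→33: 11 bp
  33→41: 8 bp
  41→62: 21 bp
  62→69: 7 bp
  69→82: 13 bp
  82→88: 6 bp
  88→95: 7 bp
  95→98: 3 bp
  98→107: 9 bp
  107→115: 8 bp
  115→125: 10 bp
  125→133: 8 bp
  133→142: 9 bp
  142→157: 15 bp
  157→163: 6 bp
  163→175: 12 bp
  175→184: 9 bp
  184→196: 12 bp
  196→203: 7 bp
  203→214: 11 bp
  214→6 (wrap): 225-214+6 = 17 bp

[3,6,6,7,7,7,7,8,8,8,9,9,9,9,10,11,11,12,12,13,15,17,21]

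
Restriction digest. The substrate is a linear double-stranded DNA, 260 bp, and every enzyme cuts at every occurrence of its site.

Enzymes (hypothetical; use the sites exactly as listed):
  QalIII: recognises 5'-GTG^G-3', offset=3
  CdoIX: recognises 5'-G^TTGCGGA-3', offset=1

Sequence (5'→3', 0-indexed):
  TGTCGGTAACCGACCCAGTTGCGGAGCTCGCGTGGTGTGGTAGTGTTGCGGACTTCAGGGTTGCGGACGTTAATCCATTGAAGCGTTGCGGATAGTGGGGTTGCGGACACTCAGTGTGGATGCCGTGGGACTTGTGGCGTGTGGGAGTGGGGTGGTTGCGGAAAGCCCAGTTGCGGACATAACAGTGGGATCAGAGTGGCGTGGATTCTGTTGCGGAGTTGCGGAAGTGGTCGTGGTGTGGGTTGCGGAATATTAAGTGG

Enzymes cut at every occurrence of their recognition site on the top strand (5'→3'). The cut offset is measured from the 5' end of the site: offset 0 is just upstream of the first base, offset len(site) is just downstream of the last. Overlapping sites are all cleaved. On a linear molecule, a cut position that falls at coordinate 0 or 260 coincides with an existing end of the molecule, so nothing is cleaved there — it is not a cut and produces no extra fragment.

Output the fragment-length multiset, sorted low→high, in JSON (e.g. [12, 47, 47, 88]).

[1,1,2,3,5,5,5,5,6,6,6,7,7,8,9,9,11,11,12,15,15,16,17,17,18,18,25]

Per-enzyme occurrences:
  QalIII GTGG/3: at [31, 36, 94, 115, 124, 133, 140, 146, 151, 184, 195, 200, 226, 232, 237, 256] ⇒ [34, 39, 97, 118, 127, 136, 143, 149, 154, 187, 198, 203, 229, 235, 240, 259]
  CdoIX GTTGCGGA/1: at [17, 44, 59, 84, 99, 154, 169, 209, 217, 241] ⇒ [18, 45, 60, 85, 100, 155, 170, 210, 218, 242]

Pooled cuts: [18, 34, 39, 45, 60, 85, 97, 100, 118, 127, 136, 143, 149, 154, 155, 170, 187, 198, 203, 210, 218, 229, 235, 240, 242, 259]

Fragments:
  [0,18): 18 bp
  [18,34): 16 bp
  [34,39): 5 bp
  [39,45): 6 bp
  [45,60): 15 bp
  [60,85): 25 bp
  [85,97): 12 bp
  [97,100): 3 bp
  [100,118): 18 bp
  [118,127): 9 bp
  [127,136): 9 bp
  [136,143): 7 bp
  [143,149): 6 bp
  [149,154): 5 bp
  [154,155): 1 bp
  [155,170): 15 bp
  [170,187): 17 bp
  [187,198): 11 bp
  [198,203): 5 bp
  [203,210): 7 bp
  [210,218): 8 bp
  [218,229): 11 bp
  [229,235): 6 bp
  [235,240): 5 bp
  [240,242): 2 bp
  [242,259): 17 bp
  [259,260): 1 bp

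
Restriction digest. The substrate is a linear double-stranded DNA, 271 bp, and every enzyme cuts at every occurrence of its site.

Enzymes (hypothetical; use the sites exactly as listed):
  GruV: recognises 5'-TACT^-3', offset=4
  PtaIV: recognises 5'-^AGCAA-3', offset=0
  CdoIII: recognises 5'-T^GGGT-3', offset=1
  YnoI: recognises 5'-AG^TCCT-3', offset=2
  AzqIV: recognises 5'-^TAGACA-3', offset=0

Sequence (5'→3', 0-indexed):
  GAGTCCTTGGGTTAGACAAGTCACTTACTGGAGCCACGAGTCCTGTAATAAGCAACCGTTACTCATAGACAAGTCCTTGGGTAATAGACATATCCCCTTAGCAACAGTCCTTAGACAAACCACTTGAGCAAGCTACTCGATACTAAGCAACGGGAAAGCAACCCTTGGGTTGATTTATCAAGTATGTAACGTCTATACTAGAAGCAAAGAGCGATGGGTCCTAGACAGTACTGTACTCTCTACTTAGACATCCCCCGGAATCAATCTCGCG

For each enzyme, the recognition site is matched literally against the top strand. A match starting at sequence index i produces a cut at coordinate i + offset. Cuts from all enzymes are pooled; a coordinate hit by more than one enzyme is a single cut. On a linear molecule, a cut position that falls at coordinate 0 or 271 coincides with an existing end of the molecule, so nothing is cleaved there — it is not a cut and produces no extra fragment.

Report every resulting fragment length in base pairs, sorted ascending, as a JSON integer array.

[1,2,3,3,4,4,5,5,5,6,6,7,7,8,8,10,10,11,11,11,11,13,13,15,15,17,27,33]

Site scan:
  GruV TACT/4: at [25, 59, 133, 140, 195, 228, 233, 240] ⇒ [29, 63, 137, 144, 199, 232, 237, 244]
  PtaIV AGCAA/0: at [50, 99, 126, 145, 156, 202] ⇒ [50, 99, 126, 145, 156, 202]
  CdoIII TGGGT/1: at [7, 77, 165, 214] ⇒ [8, 78, 166, 215]
  YnoI AGTCCT/2: at [1, 38, 71, 105] ⇒ [3, 40, 73, 107]
  AzqIV TAGACA/0: at [12, 65, 84, 111, 221, 244] ⇒ [12, 65, 84, 111, 221, 244]

All cut coordinates (distinct, sorted): [3, 8, 12, 29, 40, 50, 63, 65, 73, 78, 84, 99, 107, 111, 126, 137, 144, 145, 156, 166, 199, 202, 215, 221, 232, 237, 244]

Fragment lengths:
  [0,3): 3 bp
  [3,8): 5 bp
  [8,12): 4 bp
  [12,29): 17 bp
  [29,40): 11 bp
  [40,50): 10 bp
  [50,63): 13 bp
  [63,65): 2 bp
  [65,73): 8 bp
  [73,78): 5 bp
  [78,84): 6 bp
  [84,99): 15 bp
  [99,107): 8 bp
  [107,111): 4 bp
  [111,126): 15 bp
  [126,137): 11 bp
  [137,144): 7 bp
  [144,145): 1 bp
  [145,156): 11 bp
  [156,166): 10 bp
  [166,199): 33 bp
  [199,202): 3 bp
  [202,215): 13 bp
  [215,221): 6 bp
  [221,232): 11 bp
  [232,237): 5 bp
  [237,244): 7 bp
  [244,271): 27 bp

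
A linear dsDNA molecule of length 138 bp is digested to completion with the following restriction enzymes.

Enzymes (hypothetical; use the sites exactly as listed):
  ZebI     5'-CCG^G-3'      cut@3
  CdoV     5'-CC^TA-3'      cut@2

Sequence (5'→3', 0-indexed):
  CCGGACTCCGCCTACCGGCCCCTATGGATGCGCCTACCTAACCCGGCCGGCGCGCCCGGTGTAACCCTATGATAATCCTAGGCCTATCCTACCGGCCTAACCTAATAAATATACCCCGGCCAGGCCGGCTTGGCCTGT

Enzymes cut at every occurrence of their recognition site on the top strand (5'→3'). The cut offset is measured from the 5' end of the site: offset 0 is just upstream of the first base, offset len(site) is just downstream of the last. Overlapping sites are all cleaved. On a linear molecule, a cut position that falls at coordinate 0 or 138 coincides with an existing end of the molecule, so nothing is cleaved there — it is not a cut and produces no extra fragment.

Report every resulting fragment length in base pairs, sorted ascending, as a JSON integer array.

Per-enzyme occurrences:
  ZebI (CCGG, off=3): starts [0, 14, 42, 46, 55, 91, 115, 124] → cuts [3, 17, 45, 49, 58, 94, 118, 127]
  CdoV (CCTA, off=2): starts [10, 20, 32, 36, 65, 76, 82, 87, 95, 100] → cuts [12, 22, 34, 38, 67, 78, 84, 89, 97, 102]

Pooled cuts: [3, 12, 17, 22, 34, 38, 45, 49, 58, 67, 78, 84, 89, 94, 97, 102, 118, 127]

Fragment lengths:
  [0,3): 3 bp
  [3,12): 9 bp
  [12,17): 5 bp
  [17,22): 5 bp
  [22,34): 12 bp
  [34,38): 4 bp
  [38,45): 7 bp
  [45,49): 4 bp
  [49,58): 9 bp
  [58,67): 9 bp
  [67,78): 11 bp
  [78,84): 6 bp
  [84,89): 5 bp
  [89,94): 5 bp
  [94,97): 3 bp
  [97,102): 5 bp
  [102,118): 16 bp
  [118,127): 9 bp
  [127,138): 11 bp

[3,3,4,4,5,5,5,5,5,6,7,9,9,9,9,11,11,12,16]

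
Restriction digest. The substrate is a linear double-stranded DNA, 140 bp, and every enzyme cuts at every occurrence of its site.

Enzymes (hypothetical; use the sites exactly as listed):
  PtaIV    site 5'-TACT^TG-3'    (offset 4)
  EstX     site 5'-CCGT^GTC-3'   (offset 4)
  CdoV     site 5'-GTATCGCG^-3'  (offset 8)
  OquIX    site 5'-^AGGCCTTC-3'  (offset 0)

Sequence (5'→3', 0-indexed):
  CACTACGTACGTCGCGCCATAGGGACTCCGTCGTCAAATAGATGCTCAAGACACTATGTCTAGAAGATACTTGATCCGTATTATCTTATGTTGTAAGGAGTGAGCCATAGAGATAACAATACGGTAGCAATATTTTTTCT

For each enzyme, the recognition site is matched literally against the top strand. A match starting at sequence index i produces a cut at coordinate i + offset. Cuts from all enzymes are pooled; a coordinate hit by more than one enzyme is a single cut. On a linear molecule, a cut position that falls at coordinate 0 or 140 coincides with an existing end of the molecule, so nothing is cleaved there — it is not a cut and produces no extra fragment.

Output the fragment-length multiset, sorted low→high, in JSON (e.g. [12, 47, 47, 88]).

Site scan:
  PtaIV TACTTG/4: at [67] ⇒ [71]
  EstX (CCGTGTC, off=4): no sites
  CdoV (GTATCGCG, off=8): no sites
  OquIX (AGGCCTTC, off=0): no sites

All cut coordinates (distinct, sorted): [71]

Fragments:
  [0,71): 71 bp
  [71,140): 69 bp

[69,71]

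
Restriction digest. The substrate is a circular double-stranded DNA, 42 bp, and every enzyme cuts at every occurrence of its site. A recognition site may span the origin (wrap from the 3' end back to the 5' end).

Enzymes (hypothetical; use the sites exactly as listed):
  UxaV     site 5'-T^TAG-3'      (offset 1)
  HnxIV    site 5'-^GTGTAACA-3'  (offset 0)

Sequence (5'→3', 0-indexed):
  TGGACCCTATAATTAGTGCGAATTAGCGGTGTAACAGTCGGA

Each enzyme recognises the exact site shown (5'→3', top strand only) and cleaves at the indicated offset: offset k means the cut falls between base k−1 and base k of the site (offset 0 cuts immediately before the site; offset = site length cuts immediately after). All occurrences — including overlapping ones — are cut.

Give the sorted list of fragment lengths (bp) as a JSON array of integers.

[5,10,27]

Site scan:
  UxaV (TTAG, off=1): starts [12, 22] → cuts [13, 23]
  HnxIV (GTGTAACA, off=0): starts [28] → cuts [28]

Pooled cuts: [13, 23, 28]

Fragments:
  13→23: 10 bp
  23→28: 5 bp
  28→13 (wrap): 42-28+13 = 27 bp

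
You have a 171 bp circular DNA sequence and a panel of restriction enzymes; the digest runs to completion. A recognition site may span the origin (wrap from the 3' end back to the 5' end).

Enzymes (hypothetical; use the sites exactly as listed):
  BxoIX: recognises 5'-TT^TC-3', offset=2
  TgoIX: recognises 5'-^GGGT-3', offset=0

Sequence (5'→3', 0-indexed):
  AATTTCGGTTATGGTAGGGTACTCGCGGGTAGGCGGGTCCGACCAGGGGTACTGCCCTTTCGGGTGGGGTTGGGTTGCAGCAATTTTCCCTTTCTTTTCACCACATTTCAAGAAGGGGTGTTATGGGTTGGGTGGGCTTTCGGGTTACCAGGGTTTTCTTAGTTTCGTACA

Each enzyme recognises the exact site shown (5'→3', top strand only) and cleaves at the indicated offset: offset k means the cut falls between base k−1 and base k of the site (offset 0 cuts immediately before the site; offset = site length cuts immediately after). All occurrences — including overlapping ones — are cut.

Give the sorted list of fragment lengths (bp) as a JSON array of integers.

Site scan:
  BxoIX (TTTC, off=2): starts [2, 57, 84, 90, 95, 105, 137, 154, 162] → cuts [4, 59, 86, 92, 97, 107, 139, 156, 164]
  TgoIX (GGGT, off=0): starts [16, 26, 34, 46, 61, 66, 71, 115, 124, 129, 141, 150] → cuts [16, 26, 34, 46, 61, 66, 71, 115, 124, 129, 141, 150]

All cut coordinates (distinct, sorted): [4, 16, 26, 34, 46, 59, 61, 66, 71, 86, 92, 97, 107, 115, 124, 129, 139, 141, 150, 156, 164]

Fragment lengths:
  4→16: 12 bp
  16→26: 10 bp
  26→34: 8 bp
  34→46: 12 bp
  46→59: 13 bp
  59→61: 2 bp
  61→66: 5 bp
  66→71: 5 bp
  71→86: 15 bp
  86→92: 6 bp
  92→97: 5 bp
  97→107: 10 bp
  107→115: 8 bp
  115→124: 9 bp
  124→129: 5 bp
  129→139: 10 bp
  139→141: 2 bp
  141→150: 9 bp
  150→156: 6 bp
  156→164: 8 bp
  164→4 (wrap): 171-164+4 = 11 bp

[2,2,5,5,5,5,6,6,8,8,8,9,9,10,10,10,11,12,12,13,15]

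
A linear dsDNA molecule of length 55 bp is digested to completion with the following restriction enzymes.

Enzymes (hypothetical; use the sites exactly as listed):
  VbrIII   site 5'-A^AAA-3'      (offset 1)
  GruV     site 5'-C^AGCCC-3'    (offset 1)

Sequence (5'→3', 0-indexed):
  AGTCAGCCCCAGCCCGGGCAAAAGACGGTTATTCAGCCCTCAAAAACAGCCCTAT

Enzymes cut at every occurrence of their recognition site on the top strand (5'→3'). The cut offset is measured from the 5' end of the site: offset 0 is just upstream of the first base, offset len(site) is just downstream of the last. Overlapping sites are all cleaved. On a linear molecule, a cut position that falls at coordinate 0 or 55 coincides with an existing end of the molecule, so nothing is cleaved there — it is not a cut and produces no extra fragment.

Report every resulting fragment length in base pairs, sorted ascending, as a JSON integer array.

Scan for sites:
  VbrIII AAAA/1: at [19, 41, 42] ⇒ [20, 42, 43]
  GruV CAGCCC/1: at [3, 9, 33, 46] ⇒ [4, 10, 34, 47]

All cut coordinates (distinct, sorted): [4, 10, 20, 34, 42, 43, 47]

Fragment lengths:
  [0,4): 4 bp
  [4,10): 6 bp
  [10,20): 10 bp
  [20,34): 14 bp
  [34,42): 8 bp
  [42,43): 1 bp
  [43,47): 4 bp
  [47,55): 8 bp

[1,4,4,6,8,8,10,14]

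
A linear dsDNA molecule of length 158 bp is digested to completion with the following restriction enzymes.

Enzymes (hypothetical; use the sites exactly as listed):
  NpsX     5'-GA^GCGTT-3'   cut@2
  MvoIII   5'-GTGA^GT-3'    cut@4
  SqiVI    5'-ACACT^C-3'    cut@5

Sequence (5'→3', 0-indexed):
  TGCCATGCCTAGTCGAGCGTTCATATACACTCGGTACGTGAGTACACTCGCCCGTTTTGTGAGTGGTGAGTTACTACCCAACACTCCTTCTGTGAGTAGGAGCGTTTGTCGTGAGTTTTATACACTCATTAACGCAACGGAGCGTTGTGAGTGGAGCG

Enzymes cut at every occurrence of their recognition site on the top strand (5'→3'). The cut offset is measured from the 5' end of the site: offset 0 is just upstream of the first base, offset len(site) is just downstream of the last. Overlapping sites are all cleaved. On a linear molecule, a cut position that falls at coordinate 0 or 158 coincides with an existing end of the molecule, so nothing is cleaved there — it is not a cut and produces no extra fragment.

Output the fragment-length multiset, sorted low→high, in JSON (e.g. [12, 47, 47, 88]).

[6,7,7,8,9,10,10,12,13,14,15,15,16,16]

Per-enzyme occurrences:
  NpsX (GAGCGTT, off=2): starts [14, 99, 139] → cuts [16, 101, 141]
  MvoIII (GTGAGT, off=4): starts [37, 58, 65, 91, 110, 146] → cuts [41, 62, 69, 95, 114, 150]
  SqiVI (ACACTC, off=5): starts [26, 43, 80, 121] → cuts [31, 48, 85, 126]

All cut coordinates (distinct, sorted): [16, 31, 41, 48, 62, 69, 85, 95, 101, 114, 126, 141, 150]

Fragment lengths:
  [0,16): 16 bp
  [16,31): 15 bp
  [31,41): 10 bp
  [41,48): 7 bp
  [48,62): 14 bp
  [62,69): 7 bp
  [69,85): 16 bp
  [85,95): 10 bp
  [95,101): 6 bp
  [101,114): 13 bp
  [114,126): 12 bp
  [126,141): 15 bp
  [141,150): 9 bp
  [150,158): 8 bp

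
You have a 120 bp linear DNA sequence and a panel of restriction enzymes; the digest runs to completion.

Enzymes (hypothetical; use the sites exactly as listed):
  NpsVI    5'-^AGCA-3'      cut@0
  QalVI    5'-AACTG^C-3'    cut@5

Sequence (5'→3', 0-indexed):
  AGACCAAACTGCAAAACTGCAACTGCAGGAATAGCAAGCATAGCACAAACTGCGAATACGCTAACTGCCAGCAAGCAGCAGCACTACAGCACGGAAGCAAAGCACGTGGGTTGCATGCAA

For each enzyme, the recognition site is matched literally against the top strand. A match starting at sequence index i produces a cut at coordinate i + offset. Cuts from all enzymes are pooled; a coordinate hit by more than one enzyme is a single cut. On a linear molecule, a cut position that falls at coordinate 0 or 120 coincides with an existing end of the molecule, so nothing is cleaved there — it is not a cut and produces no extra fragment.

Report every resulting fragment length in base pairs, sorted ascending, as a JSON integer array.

Site scan:
  NpsVI (AGCA, off=0): starts [32, 36, 41, 69, 73, 76, 79, 87, 95, 100] → cuts [32, 36, 41, 69, 73, 76, 79, 87, 95, 100]
  QalVI (AACTGC, off=5): starts [6, 14, 20, 47, 62] → cuts [11, 19, 25, 52, 67]

Pooled cuts: [11, 19, 25, 32, 36, 41, 52, 67, 69, 73, 76, 79, 87, 95, 100]

Fragments:
  [0,11): 11 bp
  [11,19): 8 bp
  [19,25): 6 bp
  [25,32): 7 bp
  [32,36): 4 bp
  [36,41): 5 bp
  [41,52): 11 bp
  [52,67): 15 bp
  [67,69): 2 bp
  [69,73): 4 bp
  [73,76): 3 bp
  [76,79): 3 bp
  [79,87): 8 bp
  [87,95): 8 bp
  [95,100): 5 bp
  [100,120): 20 bp

[2,3,3,4,4,5,5,6,7,8,8,8,11,11,15,20]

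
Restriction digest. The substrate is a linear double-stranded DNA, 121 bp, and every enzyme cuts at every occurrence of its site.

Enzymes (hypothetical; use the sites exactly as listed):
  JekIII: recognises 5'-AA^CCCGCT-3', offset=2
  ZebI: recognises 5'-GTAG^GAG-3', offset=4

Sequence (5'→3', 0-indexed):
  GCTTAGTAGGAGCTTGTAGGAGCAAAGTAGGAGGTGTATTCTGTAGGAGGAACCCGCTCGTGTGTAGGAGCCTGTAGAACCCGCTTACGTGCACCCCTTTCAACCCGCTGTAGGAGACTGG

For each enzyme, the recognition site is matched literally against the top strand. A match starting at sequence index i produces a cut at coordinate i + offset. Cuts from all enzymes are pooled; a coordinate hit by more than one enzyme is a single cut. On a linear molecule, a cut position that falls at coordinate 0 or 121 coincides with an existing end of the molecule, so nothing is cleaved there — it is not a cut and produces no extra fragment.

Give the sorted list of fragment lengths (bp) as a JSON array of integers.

[6,8,9,10,10,11,12,15,16,24]

Per-enzyme occurrences:
  JekIII AACCCGCT/2: at [50, 77, 101] ⇒ [52, 79, 103]
  ZebI GTAGGAG/4: at [5, 15, 26, 42, 63, 109] ⇒ [9, 19, 30, 46, 67, 113]

All cut coordinates (distinct, sorted): [9, 19, 30, 46, 52, 67, 79, 103, 113]

Fragment lengths:
  [0,9): 9 bp
  [9,19): 10 bp
  [19,30): 11 bp
  [30,46): 16 bp
  [46,52): 6 bp
  [52,67): 15 bp
  [67,79): 12 bp
  [79,103): 24 bp
  [103,113): 10 bp
  [113,121): 8 bp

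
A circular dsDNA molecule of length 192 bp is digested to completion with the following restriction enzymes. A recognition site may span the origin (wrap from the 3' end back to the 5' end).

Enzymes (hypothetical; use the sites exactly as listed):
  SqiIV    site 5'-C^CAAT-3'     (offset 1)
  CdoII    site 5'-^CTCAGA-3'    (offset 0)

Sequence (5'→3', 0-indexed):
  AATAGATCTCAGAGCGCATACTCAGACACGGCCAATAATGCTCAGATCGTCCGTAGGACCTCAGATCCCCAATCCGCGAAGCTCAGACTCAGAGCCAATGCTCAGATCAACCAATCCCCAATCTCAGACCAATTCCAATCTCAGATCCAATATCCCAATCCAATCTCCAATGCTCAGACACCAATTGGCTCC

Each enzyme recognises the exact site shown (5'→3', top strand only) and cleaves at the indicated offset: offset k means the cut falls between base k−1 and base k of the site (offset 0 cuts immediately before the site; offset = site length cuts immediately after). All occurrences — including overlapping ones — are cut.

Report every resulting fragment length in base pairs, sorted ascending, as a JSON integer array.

Scan for sites:
  SqiIV CCAAT/1: at [31, 68, 94, 110, 117, 128, 134, 146, 154, 159, 166, 180, 190] ⇒ [32, 69, 95, 111, 118, 129, 135, 147, 155, 160, 167, 181, 191]
  CdoII CTCAGA/0: at [7, 20, 40, 59, 81, 87, 100, 122, 139, 172] ⇒ [7, 20, 40, 59, 81, 87, 100, 122, 139, 172]

All cut coordinates (distinct, sorted): [7, 20, 32, 40, 59, 69, 81, 87, 95, 100, 111, 118, 122, 129, 135, 139, 147, 155, 160, 167, 172, 181, 191]

Fragments:
  7→20: 13 bp
  20→32: 12 bp
  32→40: 8 bp
  40→59: 19 bp
  59→69: 10 bp
  69→81: 12 bp
  81→87: 6 bp
  87→95: 8 bp
  95→100: 5 bp
  100→111: 11 bp
  111→118: 7 bp
  118→122: 4 bp
  122→129: 7 bp
  129→135: 6 bp
  135→139: 4 bp
  139→147: 8 bp
  147→155: 8 bp
  155→160: 5 bp
  160→167: 7 bp
  167→172: 5 bp
  172→181: 9 bp
  181→191: 10 bp
  191→7 (wrap): 192-191+7 = 8 bp

[4,4,5,5,5,6,6,7,7,7,8,8,8,8,8,9,10,10,11,12,12,13,19]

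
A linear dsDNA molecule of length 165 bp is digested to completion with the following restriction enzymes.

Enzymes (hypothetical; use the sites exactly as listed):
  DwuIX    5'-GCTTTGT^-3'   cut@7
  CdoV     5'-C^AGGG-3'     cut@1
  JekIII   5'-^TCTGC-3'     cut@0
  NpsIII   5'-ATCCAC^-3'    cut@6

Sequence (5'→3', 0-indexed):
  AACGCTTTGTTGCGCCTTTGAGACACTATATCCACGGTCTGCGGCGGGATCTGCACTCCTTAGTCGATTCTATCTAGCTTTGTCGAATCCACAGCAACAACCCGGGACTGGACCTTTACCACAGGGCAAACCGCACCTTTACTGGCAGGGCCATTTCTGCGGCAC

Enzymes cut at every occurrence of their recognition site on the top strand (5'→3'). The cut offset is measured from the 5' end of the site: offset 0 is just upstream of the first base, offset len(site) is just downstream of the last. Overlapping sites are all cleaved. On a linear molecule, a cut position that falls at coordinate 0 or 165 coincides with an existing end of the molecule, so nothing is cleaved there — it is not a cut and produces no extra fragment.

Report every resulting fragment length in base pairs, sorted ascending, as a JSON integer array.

Scan for sites:
  DwuIX (GCTTTGT, off=7): starts [3, 76] → cuts [10, 83]
  CdoV (CAGGG, off=1): starts [121, 145] → cuts [122, 146]
  JekIII (TCTGC, off=0): starts [37, 49, 155] → cuts [37, 49, 155]
  NpsIII (ATCCAC, off=6): starts [29, 86] → cuts [35, 92]

Pooled cuts: [10, 35, 37, 49, 83, 92, 122, 146, 155]

Fragment lengths:
  [0,10): 10 bp
  [10,35): 25 bp
  [35,37): 2 bp
  [37,49): 12 bp
  [49,83): 34 bp
  [83,92): 9 bp
  [92,122): 30 bp
  [122,146): 24 bp
  [146,155): 9 bp
  [155,165): 10 bp

[2,9,9,10,10,12,24,25,30,34]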